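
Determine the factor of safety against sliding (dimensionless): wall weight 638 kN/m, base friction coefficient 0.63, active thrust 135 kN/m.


Resisting force = mu * W = 0.63 * 638 = 401.94 kN/m
FOS = Resisting / Driving = 401.94 / 135
= 2.9773 (dimensionless)

2.9773 (dimensionless)


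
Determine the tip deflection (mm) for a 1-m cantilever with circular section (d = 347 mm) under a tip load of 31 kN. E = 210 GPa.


I = pi * d^4 / 64 = pi * 347^4 / 64 = 711684976.18 mm^4
L = 1000.0 mm, P = 31000.0 N, E = 210000.0 MPa
delta = P * L^3 / (3 * E * I)
= 31000.0 * 1000.0^3 / (3 * 210000.0 * 711684976.18)
= 0.0691 mm

0.0691 mm


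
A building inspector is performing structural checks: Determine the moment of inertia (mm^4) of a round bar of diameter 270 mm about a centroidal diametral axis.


r = d / 2 = 270 / 2 = 135.0 mm
I = pi * r^4 / 4 = pi * 135.0^4 / 4
= 260870490.85 mm^4

260870490.85 mm^4


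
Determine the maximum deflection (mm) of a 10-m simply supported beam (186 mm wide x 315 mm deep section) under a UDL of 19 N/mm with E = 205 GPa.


I = 186 * 315^3 / 12 = 484466062.5 mm^4
L = 10000.0 mm, w = 19 N/mm, E = 205000.0 MPa
delta = 5 * w * L^4 / (384 * E * I)
= 5 * 19 * 10000.0^4 / (384 * 205000.0 * 484466062.5)
= 24.9101 mm

24.9101 mm


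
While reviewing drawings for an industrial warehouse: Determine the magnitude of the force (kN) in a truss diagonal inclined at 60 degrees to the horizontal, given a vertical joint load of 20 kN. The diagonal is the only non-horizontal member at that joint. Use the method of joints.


At the joint, only the diagonal has a vertical component, so vertical equilibrium gives:
F * sin(60) = 20
F = 20 / sin(60)
= 20 / 0.866025
= 23.09 kN

23.09 kN


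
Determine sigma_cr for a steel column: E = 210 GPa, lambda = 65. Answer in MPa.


sigma_cr = pi^2 * E / lambda^2
= 9.8696 * 210000.0 / 65^2
= 9.8696 * 210000.0 / 4225
= 490.5602 MPa

490.5602 MPa


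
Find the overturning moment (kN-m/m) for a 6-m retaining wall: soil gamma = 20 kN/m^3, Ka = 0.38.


Pa = 0.5 * Ka * gamma * H^2
= 0.5 * 0.38 * 20 * 6^2
= 136.8 kN/m
Arm = H / 3 = 6 / 3 = 2.0 m
Mo = Pa * arm = Pa * H / 3 = 136.8 * 6 / 3 = 273.6 kN-m/m

273.6 kN-m/m


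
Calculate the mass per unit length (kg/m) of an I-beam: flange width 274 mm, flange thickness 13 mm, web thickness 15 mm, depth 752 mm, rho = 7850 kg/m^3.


A_flanges = 2 * 274 * 13 = 7124 mm^2
A_web = (752 - 2 * 13) * 15 = 10890 mm^2
A_total = 7124 + 10890 = 18014 mm^2 = 0.018014 m^2
Weight = rho * A = 7850 * 0.018014 = 141.4099 kg/m

141.4099 kg/m


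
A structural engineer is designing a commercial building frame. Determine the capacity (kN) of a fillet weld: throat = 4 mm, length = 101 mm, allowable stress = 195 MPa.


Strength = throat * length * allowable stress
= 4 * 101 * 195 N
= 78780 N
= 78.78 kN

78.78 kN


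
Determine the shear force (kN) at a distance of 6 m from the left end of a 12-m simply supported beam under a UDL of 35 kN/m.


R_A = w * L / 2 = 35 * 12 / 2 = 210.0 kN
V(x) = R_A - w * x = 210.0 - 35 * 6
= 0.0 kN

0.0 kN


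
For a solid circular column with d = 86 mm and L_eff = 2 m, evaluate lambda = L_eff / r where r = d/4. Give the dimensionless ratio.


Radius of gyration r = d / 4 = 86 / 4 = 21.5 mm
L_eff = 2000.0 mm
Slenderness ratio = L / r = 2000.0 / 21.5 = 93.02 (dimensionless)

93.02 (dimensionless)


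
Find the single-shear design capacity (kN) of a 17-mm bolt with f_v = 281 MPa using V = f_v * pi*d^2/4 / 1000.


A = pi * d^2 / 4 = pi * 17^2 / 4 = 226.9801 mm^2
V = f_v * A / 1000 = 281 * 226.9801 / 1000
= 63.7814 kN

63.7814 kN


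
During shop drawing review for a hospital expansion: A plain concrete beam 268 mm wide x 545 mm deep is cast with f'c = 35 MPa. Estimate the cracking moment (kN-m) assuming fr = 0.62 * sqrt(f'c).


fr = 0.62 * sqrt(35) = 0.62 * 5.9161 = 3.668 MPa
I = 268 * 545^3 / 12 = 3615289291.67 mm^4
y_t = 272.5 mm
M_cr = fr * I / y_t = 3.668 * 3615289291.67 / 272.5 N-mm
= 48.6634 kN-m

48.6634 kN-m


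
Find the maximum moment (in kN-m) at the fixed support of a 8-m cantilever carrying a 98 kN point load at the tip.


For a cantilever with a point load at the free end:
M_max = P * L = 98 * 8 = 784 kN-m

784 kN-m


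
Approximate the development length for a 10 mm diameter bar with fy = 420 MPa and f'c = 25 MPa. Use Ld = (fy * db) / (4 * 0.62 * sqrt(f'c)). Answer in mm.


Ld = (fy * db) / (4 * 0.62 * sqrt(f'c))
= (420 * 10) / (4 * 0.62 * sqrt(25))
= 4200 / 12.4
= 338.71 mm

338.71 mm


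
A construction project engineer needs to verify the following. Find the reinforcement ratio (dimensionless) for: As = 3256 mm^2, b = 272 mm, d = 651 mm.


rho = As / (b * d)
= 3256 / (272 * 651)
= 3256 / 177072
= 0.018388 (dimensionless)

0.018388 (dimensionless)


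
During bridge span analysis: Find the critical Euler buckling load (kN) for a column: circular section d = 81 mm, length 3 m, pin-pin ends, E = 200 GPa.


I = pi * d^4 / 64 = 2113050.98 mm^4
L = 3000.0 mm
P_cr = pi^2 * E * I / L^2
= 9.8696 * 200000.0 * 2113050.98 / 3000.0^2
= 463443.94 N = 463.4439 kN

463.4439 kN


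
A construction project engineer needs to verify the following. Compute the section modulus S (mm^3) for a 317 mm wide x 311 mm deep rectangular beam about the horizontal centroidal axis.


S = b * h^2 / 6
= 317 * 311^2 / 6
= 317 * 96721 / 6
= 5110092.83 mm^3

5110092.83 mm^3


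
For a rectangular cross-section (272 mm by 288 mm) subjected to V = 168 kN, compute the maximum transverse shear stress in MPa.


A = b * h = 272 * 288 = 78336 mm^2
V = 168 kN = 168000.0 N
tau_max = 1.5 * V / A = 1.5 * 168000.0 / 78336
= 3.2169 MPa

3.2169 MPa


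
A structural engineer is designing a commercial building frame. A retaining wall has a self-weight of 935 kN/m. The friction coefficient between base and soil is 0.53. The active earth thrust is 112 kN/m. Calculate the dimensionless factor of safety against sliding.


Resisting force = mu * W = 0.53 * 935 = 495.55 kN/m
FOS = Resisting / Driving = 495.55 / 112
= 4.4246 (dimensionless)

4.4246 (dimensionless)


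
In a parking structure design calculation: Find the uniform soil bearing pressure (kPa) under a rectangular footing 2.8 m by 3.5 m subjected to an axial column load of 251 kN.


A = 2.8 * 3.5 = 9.8 m^2
q = P / A = 251 / 9.8
= 25.6122 kPa

25.6122 kPa


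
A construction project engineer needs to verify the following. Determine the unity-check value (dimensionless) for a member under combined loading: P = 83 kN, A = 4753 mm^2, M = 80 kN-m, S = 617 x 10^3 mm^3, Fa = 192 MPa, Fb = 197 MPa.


f_a = P / A = 83000.0 / 4753 = 17.4627 MPa
f_b = M / S = 80000000.0 / 617000.0 = 129.6596 MPa
Ratio = f_a / Fa + f_b / Fb
= 17.4627 / 192 + 129.6596 / 197
= 0.7491 (dimensionless)

0.7491 (dimensionless)


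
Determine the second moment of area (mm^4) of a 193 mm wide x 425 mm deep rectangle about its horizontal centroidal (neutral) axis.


I = b * h^3 / 12
= 193 * 425^3 / 12
= 193 * 76765625 / 12
= 1234647135.42 mm^4

1234647135.42 mm^4


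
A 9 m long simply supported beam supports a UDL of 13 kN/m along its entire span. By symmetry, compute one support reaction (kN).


Total load = w * L = 13 * 9 = 117 kN
By symmetry, each reaction R = total / 2 = 117 / 2 = 58.5 kN

58.5 kN


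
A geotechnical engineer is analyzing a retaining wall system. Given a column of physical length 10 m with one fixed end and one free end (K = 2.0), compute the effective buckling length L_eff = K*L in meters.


L_eff = K * L
= 2.0 * 10
= 20.0 m

20.0 m


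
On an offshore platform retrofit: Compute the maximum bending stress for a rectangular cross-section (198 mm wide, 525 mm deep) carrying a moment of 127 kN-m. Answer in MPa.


I = b * h^3 / 12 = 198 * 525^3 / 12 = 2387601562.5 mm^4
y = h / 2 = 525 / 2 = 262.5 mm
M = 127 kN-m = 127000000.0 N-mm
sigma = M * y / I = 127000000.0 * 262.5 / 2387601562.5
= 13.96 MPa

13.96 MPa


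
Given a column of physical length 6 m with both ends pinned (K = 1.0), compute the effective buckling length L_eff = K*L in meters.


L_eff = K * L
= 1.0 * 6
= 6.0 m

6.0 m


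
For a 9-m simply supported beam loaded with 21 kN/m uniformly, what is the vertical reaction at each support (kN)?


Total load = w * L = 21 * 9 = 189 kN
By symmetry, each reaction R = total / 2 = 189 / 2 = 94.5 kN

94.5 kN


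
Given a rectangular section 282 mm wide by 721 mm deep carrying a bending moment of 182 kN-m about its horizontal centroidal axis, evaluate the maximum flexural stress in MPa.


I = b * h^3 / 12 = 282 * 721^3 / 12 = 8807925983.5 mm^4
y = h / 2 = 721 / 2 = 360.5 mm
M = 182 kN-m = 182000000.0 N-mm
sigma = M * y / I = 182000000.0 * 360.5 / 8807925983.5
= 7.45 MPa

7.45 MPa


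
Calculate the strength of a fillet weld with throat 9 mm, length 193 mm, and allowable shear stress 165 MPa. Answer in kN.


Strength = throat * length * allowable stress
= 9 * 193 * 165 N
= 286605 N
= 286.61 kN

286.61 kN


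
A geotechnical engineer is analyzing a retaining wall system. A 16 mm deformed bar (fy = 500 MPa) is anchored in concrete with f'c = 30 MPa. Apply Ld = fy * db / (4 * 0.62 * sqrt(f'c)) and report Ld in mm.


Ld = (fy * db) / (4 * 0.62 * sqrt(f'c))
= (500 * 16) / (4 * 0.62 * sqrt(30))
= 8000 / 13.5835
= 588.95 mm

588.95 mm


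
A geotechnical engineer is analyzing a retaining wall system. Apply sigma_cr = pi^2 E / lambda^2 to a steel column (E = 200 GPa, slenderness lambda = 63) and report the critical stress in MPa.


sigma_cr = pi^2 * E / lambda^2
= 9.8696 * 200000.0 / 63^2
= 9.8696 * 200000.0 / 3969
= 497.3346 MPa

497.3346 MPa


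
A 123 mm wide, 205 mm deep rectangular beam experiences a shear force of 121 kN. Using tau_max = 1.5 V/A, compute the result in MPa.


A = b * h = 123 * 205 = 25215 mm^2
V = 121 kN = 121000.0 N
tau_max = 1.5 * V / A = 1.5 * 121000.0 / 25215
= 7.1981 MPa

7.1981 MPa


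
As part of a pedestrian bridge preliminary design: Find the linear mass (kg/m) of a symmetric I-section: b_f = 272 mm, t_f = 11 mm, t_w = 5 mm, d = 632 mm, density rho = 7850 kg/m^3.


A_flanges = 2 * 272 * 11 = 5984 mm^2
A_web = (632 - 2 * 11) * 5 = 3050 mm^2
A_total = 5984 + 3050 = 9034 mm^2 = 0.009034 m^2
Weight = rho * A = 7850 * 0.009034 = 70.9169 kg/m

70.9169 kg/m


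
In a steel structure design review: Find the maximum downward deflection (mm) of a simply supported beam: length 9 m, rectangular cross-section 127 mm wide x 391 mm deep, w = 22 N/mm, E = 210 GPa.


I = 127 * 391^3 / 12 = 632634318.08 mm^4
L = 9000.0 mm, w = 22 N/mm, E = 210000.0 MPa
delta = 5 * w * L^4 / (384 * E * I)
= 5 * 22 * 9000.0^4 / (384 * 210000.0 * 632634318.08)
= 14.1468 mm

14.1468 mm


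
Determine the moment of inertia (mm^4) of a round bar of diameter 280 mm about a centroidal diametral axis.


r = d / 2 = 280 / 2 = 140.0 mm
I = pi * r^4 / 4 = pi * 140.0^4 / 4
= 301718558.45 mm^4

301718558.45 mm^4


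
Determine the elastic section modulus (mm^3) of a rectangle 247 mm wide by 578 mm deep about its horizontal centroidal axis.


S = b * h^2 / 6
= 247 * 578^2 / 6
= 247 * 334084 / 6
= 13753124.67 mm^3

13753124.67 mm^3


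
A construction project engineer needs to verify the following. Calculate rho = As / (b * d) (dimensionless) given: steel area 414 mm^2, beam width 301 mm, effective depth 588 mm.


rho = As / (b * d)
= 414 / (301 * 588)
= 414 / 176988
= 0.002339 (dimensionless)

0.002339 (dimensionless)


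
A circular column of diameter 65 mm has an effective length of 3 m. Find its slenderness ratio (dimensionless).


Radius of gyration r = d / 4 = 65 / 4 = 16.25 mm
L_eff = 3000.0 mm
Slenderness ratio = L / r = 3000.0 / 16.25 = 184.62 (dimensionless)

184.62 (dimensionless)


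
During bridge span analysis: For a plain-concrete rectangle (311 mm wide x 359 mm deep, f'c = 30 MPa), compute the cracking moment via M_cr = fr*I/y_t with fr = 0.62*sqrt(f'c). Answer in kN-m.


fr = 0.62 * sqrt(30) = 0.62 * 5.4772 = 3.3959 MPa
I = 311 * 359^3 / 12 = 1199119564.08 mm^4
y_t = 179.5 mm
M_cr = fr * I / y_t = 3.3959 * 1199119564.08 / 179.5 N-mm
= 22.6856 kN-m

22.6856 kN-m


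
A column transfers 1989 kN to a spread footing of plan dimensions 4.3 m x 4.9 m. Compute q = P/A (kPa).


A = 4.3 * 4.9 = 21.07 m^2
q = P / A = 1989 / 21.07
= 94.3996 kPa

94.3996 kPa


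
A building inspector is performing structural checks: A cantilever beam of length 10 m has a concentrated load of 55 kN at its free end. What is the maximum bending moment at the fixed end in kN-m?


For a cantilever with a point load at the free end:
M_max = P * L = 55 * 10 = 550 kN-m

550 kN-m


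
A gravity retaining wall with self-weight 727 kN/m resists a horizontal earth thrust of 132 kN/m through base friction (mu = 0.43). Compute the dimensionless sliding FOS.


Resisting force = mu * W = 0.43 * 727 = 312.61 kN/m
FOS = Resisting / Driving = 312.61 / 132
= 2.3683 (dimensionless)

2.3683 (dimensionless)


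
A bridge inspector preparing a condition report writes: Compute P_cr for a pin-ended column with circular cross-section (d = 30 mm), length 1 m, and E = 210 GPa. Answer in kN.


I = pi * d^4 / 64 = 39760.78 mm^4
L = 1000.0 mm
P_cr = pi^2 * E * I / L^2
= 9.8696 * 210000.0 * 39760.78 / 1000.0^2
= 82408.87 N = 82.4089 kN

82.4089 kN


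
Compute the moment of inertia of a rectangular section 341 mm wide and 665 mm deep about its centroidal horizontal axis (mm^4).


I = b * h^3 / 12
= 341 * 665^3 / 12
= 341 * 294079625 / 12
= 8356762677.08 mm^4

8356762677.08 mm^4


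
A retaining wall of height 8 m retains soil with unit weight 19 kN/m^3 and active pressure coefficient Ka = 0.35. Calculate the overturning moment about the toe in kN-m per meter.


Pa = 0.5 * Ka * gamma * H^2
= 0.5 * 0.35 * 19 * 8^2
= 212.8 kN/m
Arm = H / 3 = 8 / 3 = 2.6667 m
Mo = Pa * arm = Pa * H / 3 = 212.8 * 8 / 3 = 567.4667 kN-m/m

567.4667 kN-m/m


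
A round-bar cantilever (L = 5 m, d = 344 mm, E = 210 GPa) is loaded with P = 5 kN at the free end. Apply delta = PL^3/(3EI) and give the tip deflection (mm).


I = pi * d^4 / 64 = pi * 344^4 / 64 = 687390726.76 mm^4
L = 5000.0 mm, P = 5000.0 N, E = 210000.0 MPa
delta = P * L^3 / (3 * E * I)
= 5000.0 * 5000.0^3 / (3 * 210000.0 * 687390726.76)
= 1.4432 mm

1.4432 mm


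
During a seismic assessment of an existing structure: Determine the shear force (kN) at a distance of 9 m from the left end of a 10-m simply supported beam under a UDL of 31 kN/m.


R_A = w * L / 2 = 31 * 10 / 2 = 155.0 kN
V(x) = R_A - w * x = 155.0 - 31 * 9
= -124.0 kN

-124.0 kN


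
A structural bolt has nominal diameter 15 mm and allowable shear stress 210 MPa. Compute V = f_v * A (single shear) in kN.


A = pi * d^2 / 4 = pi * 15^2 / 4 = 176.7146 mm^2
V = f_v * A / 1000 = 210 * 176.7146 / 1000
= 37.1101 kN

37.1101 kN


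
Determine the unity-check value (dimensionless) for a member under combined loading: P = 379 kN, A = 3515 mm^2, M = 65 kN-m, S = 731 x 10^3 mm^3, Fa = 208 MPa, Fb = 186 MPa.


f_a = P / A = 379000.0 / 3515 = 107.8236 MPa
f_b = M / S = 65000000.0 / 731000.0 = 88.9193 MPa
Ratio = f_a / Fa + f_b / Fb
= 107.8236 / 208 + 88.9193 / 186
= 0.9964 (dimensionless)

0.9964 (dimensionless)


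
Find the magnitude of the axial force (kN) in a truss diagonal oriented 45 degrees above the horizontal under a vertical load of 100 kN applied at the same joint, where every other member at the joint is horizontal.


At the joint, only the diagonal has a vertical component, so vertical equilibrium gives:
F * sin(45) = 100
F = 100 / sin(45)
= 100 / 0.707107
= 141.42 kN

141.42 kN


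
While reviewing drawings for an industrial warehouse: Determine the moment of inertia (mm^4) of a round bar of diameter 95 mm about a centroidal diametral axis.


r = d / 2 = 95 / 2 = 47.5 mm
I = pi * r^4 / 4 = pi * 47.5^4 / 4
= 3998198.21 mm^4

3998198.21 mm^4


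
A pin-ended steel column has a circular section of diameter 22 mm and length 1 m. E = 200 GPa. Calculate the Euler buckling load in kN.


I = pi * d^4 / 64 = 11499.01 mm^4
L = 1000.0 mm
P_cr = pi^2 * E * I / L^2
= 9.8696 * 200000.0 * 11499.01 / 1000.0^2
= 22698.14 N = 22.6981 kN

22.6981 kN


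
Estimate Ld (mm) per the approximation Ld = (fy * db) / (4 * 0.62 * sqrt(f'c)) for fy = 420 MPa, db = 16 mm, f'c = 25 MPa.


Ld = (fy * db) / (4 * 0.62 * sqrt(f'c))
= (420 * 16) / (4 * 0.62 * sqrt(25))
= 6720 / 12.4
= 541.94 mm

541.94 mm


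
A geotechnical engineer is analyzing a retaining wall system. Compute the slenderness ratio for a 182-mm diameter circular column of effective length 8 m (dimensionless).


Radius of gyration r = d / 4 = 182 / 4 = 45.5 mm
L_eff = 8000.0 mm
Slenderness ratio = L / r = 8000.0 / 45.5 = 175.82 (dimensionless)

175.82 (dimensionless)


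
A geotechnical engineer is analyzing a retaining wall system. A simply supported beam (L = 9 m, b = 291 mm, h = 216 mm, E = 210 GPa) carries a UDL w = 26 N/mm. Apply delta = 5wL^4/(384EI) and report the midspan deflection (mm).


I = 291 * 216^3 / 12 = 244384128.0 mm^4
L = 9000.0 mm, w = 26 N/mm, E = 210000.0 MPa
delta = 5 * w * L^4 / (384 * E * I)
= 5 * 26 * 9000.0^4 / (384 * 210000.0 * 244384128.0)
= 43.2803 mm

43.2803 mm


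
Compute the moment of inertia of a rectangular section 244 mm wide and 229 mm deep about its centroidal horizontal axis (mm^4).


I = b * h^3 / 12
= 244 * 229^3 / 12
= 244 * 12008989 / 12
= 244182776.33 mm^4

244182776.33 mm^4


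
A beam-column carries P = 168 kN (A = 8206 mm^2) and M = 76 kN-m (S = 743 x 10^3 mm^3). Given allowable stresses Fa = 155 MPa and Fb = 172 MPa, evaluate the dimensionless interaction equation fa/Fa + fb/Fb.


f_a = P / A = 168000.0 / 8206 = 20.4728 MPa
f_b = M / S = 76000000.0 / 743000.0 = 102.288 MPa
Ratio = f_a / Fa + f_b / Fb
= 20.4728 / 155 + 102.288 / 172
= 0.7268 (dimensionless)

0.7268 (dimensionless)


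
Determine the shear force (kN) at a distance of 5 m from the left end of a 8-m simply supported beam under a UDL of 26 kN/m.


R_A = w * L / 2 = 26 * 8 / 2 = 104.0 kN
V(x) = R_A - w * x = 104.0 - 26 * 5
= -26.0 kN

-26.0 kN


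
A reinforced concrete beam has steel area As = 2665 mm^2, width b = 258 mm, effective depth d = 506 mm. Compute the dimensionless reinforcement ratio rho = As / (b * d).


rho = As / (b * d)
= 2665 / (258 * 506)
= 2665 / 130548
= 0.020414 (dimensionless)

0.020414 (dimensionless)


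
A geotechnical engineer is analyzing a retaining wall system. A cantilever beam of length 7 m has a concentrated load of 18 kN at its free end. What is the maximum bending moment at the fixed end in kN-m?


For a cantilever with a point load at the free end:
M_max = P * L = 18 * 7 = 126 kN-m

126 kN-m


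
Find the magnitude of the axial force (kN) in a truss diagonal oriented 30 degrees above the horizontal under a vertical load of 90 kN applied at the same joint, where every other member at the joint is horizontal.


At the joint, only the diagonal has a vertical component, so vertical equilibrium gives:
F * sin(30) = 90
F = 90 / sin(30)
= 90 / 0.5
= 180.0 kN

180.0 kN


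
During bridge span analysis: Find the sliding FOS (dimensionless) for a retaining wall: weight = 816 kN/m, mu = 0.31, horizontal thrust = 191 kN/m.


Resisting force = mu * W = 0.31 * 816 = 252.96 kN/m
FOS = Resisting / Driving = 252.96 / 191
= 1.3244 (dimensionless)

1.3244 (dimensionless)


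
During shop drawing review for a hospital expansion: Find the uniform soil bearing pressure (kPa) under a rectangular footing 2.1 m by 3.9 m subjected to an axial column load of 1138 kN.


A = 2.1 * 3.9 = 8.19 m^2
q = P / A = 1138 / 8.19
= 138.9499 kPa

138.9499 kPa


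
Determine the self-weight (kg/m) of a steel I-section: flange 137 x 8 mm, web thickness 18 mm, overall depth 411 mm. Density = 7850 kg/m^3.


A_flanges = 2 * 137 * 8 = 2192 mm^2
A_web = (411 - 2 * 8) * 18 = 7110 mm^2
A_total = 2192 + 7110 = 9302 mm^2 = 0.009302 m^2
Weight = rho * A = 7850 * 0.009302 = 73.0207 kg/m

73.0207 kg/m


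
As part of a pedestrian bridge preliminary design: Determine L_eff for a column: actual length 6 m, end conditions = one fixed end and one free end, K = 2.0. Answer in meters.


L_eff = K * L
= 2.0 * 6
= 12.0 m

12.0 m


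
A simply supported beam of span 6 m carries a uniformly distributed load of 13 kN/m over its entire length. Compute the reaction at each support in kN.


Total load = w * L = 13 * 6 = 78 kN
By symmetry, each reaction R = total / 2 = 78 / 2 = 39.0 kN

39.0 kN


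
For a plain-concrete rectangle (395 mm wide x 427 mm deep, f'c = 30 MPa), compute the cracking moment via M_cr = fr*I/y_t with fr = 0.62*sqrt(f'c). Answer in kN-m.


fr = 0.62 * sqrt(30) = 0.62 * 5.4772 = 3.3959 MPa
I = 395 * 427^3 / 12 = 2562710065.42 mm^4
y_t = 213.5 mm
M_cr = fr * I / y_t = 3.3959 * 2562710065.42 / 213.5 N-mm
= 40.7619 kN-m

40.7619 kN-m


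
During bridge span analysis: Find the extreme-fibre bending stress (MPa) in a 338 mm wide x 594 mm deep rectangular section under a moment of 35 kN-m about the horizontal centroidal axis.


I = b * h^3 / 12 = 338 * 594^3 / 12 = 5903299116.0 mm^4
y = h / 2 = 594 / 2 = 297.0 mm
M = 35 kN-m = 35000000.0 N-mm
sigma = M * y / I = 35000000.0 * 297.0 / 5903299116.0
= 1.76 MPa

1.76 MPa


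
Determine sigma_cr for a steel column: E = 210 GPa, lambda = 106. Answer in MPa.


sigma_cr = pi^2 * E / lambda^2
= 9.8696 * 210000.0 / 106^2
= 9.8696 * 210000.0 / 11236
= 184.4622 MPa

184.4622 MPa


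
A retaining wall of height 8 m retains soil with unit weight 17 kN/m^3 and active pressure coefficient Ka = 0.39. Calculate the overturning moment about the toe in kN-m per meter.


Pa = 0.5 * Ka * gamma * H^2
= 0.5 * 0.39 * 17 * 8^2
= 212.16 kN/m
Arm = H / 3 = 8 / 3 = 2.6667 m
Mo = Pa * arm = Pa * H / 3 = 212.16 * 8 / 3 = 565.76 kN-m/m

565.76 kN-m/m


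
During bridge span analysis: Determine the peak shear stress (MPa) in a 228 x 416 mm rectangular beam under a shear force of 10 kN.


A = b * h = 228 * 416 = 94848 mm^2
V = 10 kN = 10000.0 N
tau_max = 1.5 * V / A = 1.5 * 10000.0 / 94848
= 0.1581 MPa

0.1581 MPa


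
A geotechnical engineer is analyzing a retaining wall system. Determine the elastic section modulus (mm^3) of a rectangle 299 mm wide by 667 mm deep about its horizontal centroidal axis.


S = b * h^2 / 6
= 299 * 667^2 / 6
= 299 * 444889 / 6
= 22170301.83 mm^3

22170301.83 mm^3


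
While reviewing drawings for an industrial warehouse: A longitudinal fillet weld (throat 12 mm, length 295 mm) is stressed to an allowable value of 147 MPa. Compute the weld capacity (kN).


Strength = throat * length * allowable stress
= 12 * 295 * 147 N
= 520380 N
= 520.38 kN

520.38 kN


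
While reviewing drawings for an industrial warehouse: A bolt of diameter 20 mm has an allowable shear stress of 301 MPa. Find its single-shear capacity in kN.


A = pi * d^2 / 4 = pi * 20^2 / 4 = 314.1593 mm^2
V = f_v * A / 1000 = 301 * 314.1593 / 1000
= 94.5619 kN

94.5619 kN


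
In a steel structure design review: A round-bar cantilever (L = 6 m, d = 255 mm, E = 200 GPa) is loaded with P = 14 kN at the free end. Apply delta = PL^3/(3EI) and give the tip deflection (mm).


I = pi * d^4 / 64 = pi * 255^4 / 64 = 207553767.2 mm^4
L = 6000.0 mm, P = 14000.0 N, E = 200000.0 MPa
delta = P * L^3 / (3 * E * I)
= 14000.0 * 6000.0^3 / (3 * 200000.0 * 207553767.2)
= 24.2829 mm

24.2829 mm


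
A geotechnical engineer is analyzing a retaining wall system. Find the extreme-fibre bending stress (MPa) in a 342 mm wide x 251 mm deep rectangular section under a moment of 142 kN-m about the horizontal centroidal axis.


I = b * h^3 / 12 = 342 * 251^3 / 12 = 450677653.5 mm^4
y = h / 2 = 251 / 2 = 125.5 mm
M = 142 kN-m = 142000000.0 N-mm
sigma = M * y / I = 142000000.0 * 125.5 / 450677653.5
= 39.54 MPa

39.54 MPa


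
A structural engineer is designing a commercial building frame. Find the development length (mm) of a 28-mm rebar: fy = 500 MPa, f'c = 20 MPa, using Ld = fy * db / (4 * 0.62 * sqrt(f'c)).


Ld = (fy * db) / (4 * 0.62 * sqrt(f'c))
= (500 * 28) / (4 * 0.62 * sqrt(20))
= 14000 / 11.0909
= 1262.3 mm

1262.3 mm


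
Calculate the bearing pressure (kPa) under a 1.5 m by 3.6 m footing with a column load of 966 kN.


A = 1.5 * 3.6 = 5.4 m^2
q = P / A = 966 / 5.4
= 178.8889 kPa

178.8889 kPa


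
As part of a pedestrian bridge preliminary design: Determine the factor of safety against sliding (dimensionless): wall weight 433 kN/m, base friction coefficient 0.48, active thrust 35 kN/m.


Resisting force = mu * W = 0.48 * 433 = 207.84 kN/m
FOS = Resisting / Driving = 207.84 / 35
= 5.9383 (dimensionless)

5.9383 (dimensionless)


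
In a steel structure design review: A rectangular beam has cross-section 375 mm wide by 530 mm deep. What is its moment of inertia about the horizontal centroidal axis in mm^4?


I = b * h^3 / 12
= 375 * 530^3 / 12
= 375 * 148877000 / 12
= 4652406250.0 mm^4

4652406250.0 mm^4


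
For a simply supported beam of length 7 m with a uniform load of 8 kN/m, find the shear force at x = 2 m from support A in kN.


R_A = w * L / 2 = 8 * 7 / 2 = 28.0 kN
V(x) = R_A - w * x = 28.0 - 8 * 2
= 12.0 kN

12.0 kN


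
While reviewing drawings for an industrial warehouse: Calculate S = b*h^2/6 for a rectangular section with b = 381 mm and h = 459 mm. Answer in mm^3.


S = b * h^2 / 6
= 381 * 459^2 / 6
= 381 * 210681 / 6
= 13378243.5 mm^3

13378243.5 mm^3


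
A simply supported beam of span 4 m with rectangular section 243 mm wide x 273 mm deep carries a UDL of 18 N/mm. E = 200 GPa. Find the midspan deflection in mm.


I = 243 * 273^3 / 12 = 412014944.25 mm^4
L = 4000.0 mm, w = 18 N/mm, E = 200000.0 MPa
delta = 5 * w * L^4 / (384 * E * I)
= 5 * 18 * 4000.0^4 / (384 * 200000.0 * 412014944.25)
= 0.7281 mm

0.7281 mm


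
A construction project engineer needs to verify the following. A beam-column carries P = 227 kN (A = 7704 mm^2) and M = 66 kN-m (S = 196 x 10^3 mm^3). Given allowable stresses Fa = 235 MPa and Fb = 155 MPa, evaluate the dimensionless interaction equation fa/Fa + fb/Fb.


f_a = P / A = 227000.0 / 7704 = 29.4652 MPa
f_b = M / S = 66000000.0 / 196000.0 = 336.7347 MPa
Ratio = f_a / Fa + f_b / Fb
= 29.4652 / 235 + 336.7347 / 155
= 2.2979 (dimensionless)

2.2979 (dimensionless)


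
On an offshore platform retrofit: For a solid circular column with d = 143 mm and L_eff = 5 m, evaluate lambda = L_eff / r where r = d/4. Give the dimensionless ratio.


Radius of gyration r = d / 4 = 143 / 4 = 35.75 mm
L_eff = 5000.0 mm
Slenderness ratio = L / r = 5000.0 / 35.75 = 139.86 (dimensionless)

139.86 (dimensionless)


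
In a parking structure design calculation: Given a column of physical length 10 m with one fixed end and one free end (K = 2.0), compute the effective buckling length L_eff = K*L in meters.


L_eff = K * L
= 2.0 * 10
= 20.0 m

20.0 m


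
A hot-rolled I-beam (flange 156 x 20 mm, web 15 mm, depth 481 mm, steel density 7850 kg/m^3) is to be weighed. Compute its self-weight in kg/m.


A_flanges = 2 * 156 * 20 = 6240 mm^2
A_web = (481 - 2 * 20) * 15 = 6615 mm^2
A_total = 6240 + 6615 = 12855 mm^2 = 0.012855 m^2
Weight = rho * A = 7850 * 0.012855 = 100.9117 kg/m

100.9117 kg/m


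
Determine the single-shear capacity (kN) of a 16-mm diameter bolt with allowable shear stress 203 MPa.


A = pi * d^2 / 4 = pi * 16^2 / 4 = 201.0619 mm^2
V = f_v * A / 1000 = 203 * 201.0619 / 1000
= 40.8156 kN

40.8156 kN


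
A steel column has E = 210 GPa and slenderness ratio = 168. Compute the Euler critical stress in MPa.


sigma_cr = pi^2 * E / lambda^2
= 9.8696 * 210000.0 / 168^2
= 9.8696 * 210000.0 / 28224
= 73.4346 MPa

73.4346 MPa


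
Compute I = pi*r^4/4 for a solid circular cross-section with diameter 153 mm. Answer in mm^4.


r = d / 2 = 153 / 2 = 76.5 mm
I = pi * r^4 / 4 = pi * 76.5^4 / 4
= 26898968.23 mm^4

26898968.23 mm^4


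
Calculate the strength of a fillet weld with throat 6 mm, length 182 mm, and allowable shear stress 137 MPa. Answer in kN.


Strength = throat * length * allowable stress
= 6 * 182 * 137 N
= 149604 N
= 149.6 kN

149.6 kN


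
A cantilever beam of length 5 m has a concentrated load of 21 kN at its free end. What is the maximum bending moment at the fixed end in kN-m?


For a cantilever with a point load at the free end:
M_max = P * L = 21 * 5 = 105 kN-m

105 kN-m


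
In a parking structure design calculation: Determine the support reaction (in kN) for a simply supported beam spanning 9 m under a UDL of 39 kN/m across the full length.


Total load = w * L = 39 * 9 = 351 kN
By symmetry, each reaction R = total / 2 = 351 / 2 = 175.5 kN

175.5 kN


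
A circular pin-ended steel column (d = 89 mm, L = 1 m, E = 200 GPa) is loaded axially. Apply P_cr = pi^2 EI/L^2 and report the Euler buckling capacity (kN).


I = pi * d^4 / 64 = 3079852.55 mm^4
L = 1000.0 mm
P_cr = pi^2 * E * I / L^2
= 9.8696 * 200000.0 * 3079852.55 / 1000.0^2
= 6079385.26 N = 6079.3853 kN

6079.3853 kN


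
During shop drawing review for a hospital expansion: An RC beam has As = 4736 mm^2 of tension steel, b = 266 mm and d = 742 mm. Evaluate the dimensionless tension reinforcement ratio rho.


rho = As / (b * d)
= 4736 / (266 * 742)
= 4736 / 197372
= 0.023995 (dimensionless)

0.023995 (dimensionless)


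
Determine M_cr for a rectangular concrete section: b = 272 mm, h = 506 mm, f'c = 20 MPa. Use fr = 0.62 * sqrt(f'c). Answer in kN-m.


fr = 0.62 * sqrt(20) = 0.62 * 4.4721 = 2.7727 MPa
I = 272 * 506^3 / 12 = 2936562229.33 mm^4
y_t = 253.0 mm
M_cr = fr * I / y_t = 2.7727 * 2936562229.33 / 253.0 N-mm
= 32.1829 kN-m

32.1829 kN-m


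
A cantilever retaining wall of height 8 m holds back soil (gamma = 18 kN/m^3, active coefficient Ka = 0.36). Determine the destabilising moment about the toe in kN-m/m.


Pa = 0.5 * Ka * gamma * H^2
= 0.5 * 0.36 * 18 * 8^2
= 207.36 kN/m
Arm = H / 3 = 8 / 3 = 2.6667 m
Mo = Pa * arm = Pa * H / 3 = 207.36 * 8 / 3 = 552.96 kN-m/m

552.96 kN-m/m


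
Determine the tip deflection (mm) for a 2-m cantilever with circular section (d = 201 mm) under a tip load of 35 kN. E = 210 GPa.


I = pi * d^4 / 64 = pi * 201^4 / 64 = 80122432.96 mm^4
L = 2000.0 mm, P = 35000.0 N, E = 210000.0 MPa
delta = P * L^3 / (3 * E * I)
= 35000.0 * 2000.0^3 / (3 * 210000.0 * 80122432.96)
= 5.5471 mm

5.5471 mm


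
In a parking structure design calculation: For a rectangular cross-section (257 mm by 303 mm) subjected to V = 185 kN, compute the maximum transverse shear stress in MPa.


A = b * h = 257 * 303 = 77871 mm^2
V = 185 kN = 185000.0 N
tau_max = 1.5 * V / A = 1.5 * 185000.0 / 77871
= 3.5636 MPa

3.5636 MPa


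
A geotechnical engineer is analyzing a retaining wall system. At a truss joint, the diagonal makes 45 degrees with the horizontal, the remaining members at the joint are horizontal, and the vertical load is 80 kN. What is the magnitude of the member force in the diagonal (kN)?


At the joint, only the diagonal has a vertical component, so vertical equilibrium gives:
F * sin(45) = 80
F = 80 / sin(45)
= 80 / 0.707107
= 113.14 kN

113.14 kN


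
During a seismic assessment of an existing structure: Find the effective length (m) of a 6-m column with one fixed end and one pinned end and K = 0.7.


L_eff = K * L
= 0.7 * 6
= 4.2 m

4.2 m


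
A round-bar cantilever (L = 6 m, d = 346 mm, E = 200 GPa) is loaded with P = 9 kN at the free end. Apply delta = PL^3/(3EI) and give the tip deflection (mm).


I = pi * d^4 / 64 = pi * 346^4 / 64 = 703516510.07 mm^4
L = 6000.0 mm, P = 9000.0 N, E = 200000.0 MPa
delta = P * L^3 / (3 * E * I)
= 9000.0 * 6000.0^3 / (3 * 200000.0 * 703516510.07)
= 4.6054 mm

4.6054 mm


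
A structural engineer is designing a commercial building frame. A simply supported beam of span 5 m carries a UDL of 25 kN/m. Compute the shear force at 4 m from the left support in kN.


R_A = w * L / 2 = 25 * 5 / 2 = 62.5 kN
V(x) = R_A - w * x = 62.5 - 25 * 4
= -37.5 kN

-37.5 kN


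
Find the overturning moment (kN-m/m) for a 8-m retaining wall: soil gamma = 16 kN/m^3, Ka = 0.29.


Pa = 0.5 * Ka * gamma * H^2
= 0.5 * 0.29 * 16 * 8^2
= 148.48 kN/m
Arm = H / 3 = 8 / 3 = 2.6667 m
Mo = Pa * arm = Pa * H / 3 = 148.48 * 8 / 3 = 395.9467 kN-m/m

395.9467 kN-m/m


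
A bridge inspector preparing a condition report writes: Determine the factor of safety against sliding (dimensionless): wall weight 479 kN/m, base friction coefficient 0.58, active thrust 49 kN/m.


Resisting force = mu * W = 0.58 * 479 = 277.82 kN/m
FOS = Resisting / Driving = 277.82 / 49
= 5.6698 (dimensionless)

5.6698 (dimensionless)


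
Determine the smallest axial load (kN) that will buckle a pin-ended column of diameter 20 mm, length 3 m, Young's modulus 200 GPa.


I = pi * d^4 / 64 = 7853.98 mm^4
L = 3000.0 mm
P_cr = pi^2 * E * I / L^2
= 9.8696 * 200000.0 * 7853.98 / 3000.0^2
= 1722.57 N = 1.7226 kN

1.7226 kN


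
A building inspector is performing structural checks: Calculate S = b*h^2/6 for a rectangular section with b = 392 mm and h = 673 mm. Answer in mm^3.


S = b * h^2 / 6
= 392 * 673^2 / 6
= 392 * 452929 / 6
= 29591361.33 mm^3

29591361.33 mm^3


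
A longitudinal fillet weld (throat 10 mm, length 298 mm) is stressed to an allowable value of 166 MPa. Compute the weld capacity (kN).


Strength = throat * length * allowable stress
= 10 * 298 * 166 N
= 494680 N
= 494.68 kN

494.68 kN


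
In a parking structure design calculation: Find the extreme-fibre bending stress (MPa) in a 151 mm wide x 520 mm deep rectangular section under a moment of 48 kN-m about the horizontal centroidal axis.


I = b * h^3 / 12 = 151 * 520^3 / 12 = 1769317333.33 mm^4
y = h / 2 = 520 / 2 = 260.0 mm
M = 48 kN-m = 48000000.0 N-mm
sigma = M * y / I = 48000000.0 * 260.0 / 1769317333.33
= 7.05 MPa

7.05 MPa


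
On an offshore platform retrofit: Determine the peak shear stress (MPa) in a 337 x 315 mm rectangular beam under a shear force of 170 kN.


A = b * h = 337 * 315 = 106155 mm^2
V = 170 kN = 170000.0 N
tau_max = 1.5 * V / A = 1.5 * 170000.0 / 106155
= 2.4021 MPa

2.4021 MPa


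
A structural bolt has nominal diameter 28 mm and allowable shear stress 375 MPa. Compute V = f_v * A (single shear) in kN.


A = pi * d^2 / 4 = pi * 28^2 / 4 = 615.7522 mm^2
V = f_v * A / 1000 = 375 * 615.7522 / 1000
= 230.9071 kN

230.9071 kN


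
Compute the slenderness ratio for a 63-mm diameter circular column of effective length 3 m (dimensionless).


Radius of gyration r = d / 4 = 63 / 4 = 15.75 mm
L_eff = 3000.0 mm
Slenderness ratio = L / r = 3000.0 / 15.75 = 190.48 (dimensionless)

190.48 (dimensionless)


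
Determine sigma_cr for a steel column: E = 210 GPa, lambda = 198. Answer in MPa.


sigma_cr = pi^2 * E / lambda^2
= 9.8696 * 210000.0 / 198^2
= 9.8696 * 210000.0 / 39204
= 52.8675 MPa

52.8675 MPa


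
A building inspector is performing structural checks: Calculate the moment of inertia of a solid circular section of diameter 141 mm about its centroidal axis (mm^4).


r = d / 2 = 141 / 2 = 70.5 mm
I = pi * r^4 / 4 = pi * 70.5^4 / 4
= 19401993.26 mm^4

19401993.26 mm^4


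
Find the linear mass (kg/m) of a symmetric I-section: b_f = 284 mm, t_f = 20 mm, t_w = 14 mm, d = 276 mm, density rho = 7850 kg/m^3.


A_flanges = 2 * 284 * 20 = 11360 mm^2
A_web = (276 - 2 * 20) * 14 = 3304 mm^2
A_total = 11360 + 3304 = 14664 mm^2 = 0.014664 m^2
Weight = rho * A = 7850 * 0.014664 = 115.1124 kg/m

115.1124 kg/m


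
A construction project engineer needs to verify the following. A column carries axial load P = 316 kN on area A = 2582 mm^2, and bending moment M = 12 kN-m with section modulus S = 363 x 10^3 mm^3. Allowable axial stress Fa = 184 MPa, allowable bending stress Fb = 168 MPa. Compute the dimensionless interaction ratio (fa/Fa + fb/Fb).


f_a = P / A = 316000.0 / 2582 = 122.3857 MPa
f_b = M / S = 12000000.0 / 363000.0 = 33.0579 MPa
Ratio = f_a / Fa + f_b / Fb
= 122.3857 / 184 + 33.0579 / 168
= 0.8619 (dimensionless)

0.8619 (dimensionless)


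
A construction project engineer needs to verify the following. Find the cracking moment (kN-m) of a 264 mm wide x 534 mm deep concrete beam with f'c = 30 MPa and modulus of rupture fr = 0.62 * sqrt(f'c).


fr = 0.62 * sqrt(30) = 0.62 * 5.4772 = 3.3959 MPa
I = 264 * 534^3 / 12 = 3350012688.0 mm^4
y_t = 267.0 mm
M_cr = fr * I / y_t = 3.3959 * 3350012688.0 / 267.0 N-mm
= 42.6076 kN-m

42.6076 kN-m


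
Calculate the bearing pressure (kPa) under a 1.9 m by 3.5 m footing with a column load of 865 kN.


A = 1.9 * 3.5 = 6.65 m^2
q = P / A = 865 / 6.65
= 130.0752 kPa

130.0752 kPa


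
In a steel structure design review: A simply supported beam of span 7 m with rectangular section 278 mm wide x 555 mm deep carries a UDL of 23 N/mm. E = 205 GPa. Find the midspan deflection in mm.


I = 278 * 555^3 / 12 = 3960431437.5 mm^4
L = 7000.0 mm, w = 23 N/mm, E = 205000.0 MPa
delta = 5 * w * L^4 / (384 * E * I)
= 5 * 23 * 7000.0^4 / (384 * 205000.0 * 3960431437.5)
= 0.8857 mm

0.8857 mm


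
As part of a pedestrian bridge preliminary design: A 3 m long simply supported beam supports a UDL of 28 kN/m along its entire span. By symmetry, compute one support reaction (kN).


Total load = w * L = 28 * 3 = 84 kN
By symmetry, each reaction R = total / 2 = 84 / 2 = 42.0 kN

42.0 kN


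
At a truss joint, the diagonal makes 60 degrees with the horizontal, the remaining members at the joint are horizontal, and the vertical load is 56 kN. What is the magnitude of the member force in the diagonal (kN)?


At the joint, only the diagonal has a vertical component, so vertical equilibrium gives:
F * sin(60) = 56
F = 56 / sin(60)
= 56 / 0.866025
= 64.66 kN

64.66 kN


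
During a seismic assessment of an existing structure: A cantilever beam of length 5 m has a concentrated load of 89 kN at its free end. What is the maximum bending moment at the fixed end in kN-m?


For a cantilever with a point load at the free end:
M_max = P * L = 89 * 5 = 445 kN-m

445 kN-m


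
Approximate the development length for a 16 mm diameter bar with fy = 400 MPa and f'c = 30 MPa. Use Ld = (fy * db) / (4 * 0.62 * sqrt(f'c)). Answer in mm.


Ld = (fy * db) / (4 * 0.62 * sqrt(f'c))
= (400 * 16) / (4 * 0.62 * sqrt(30))
= 6400 / 13.5835
= 471.16 mm

471.16 mm


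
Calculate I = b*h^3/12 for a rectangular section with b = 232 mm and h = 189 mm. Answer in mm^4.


I = b * h^3 / 12
= 232 * 189^3 / 12
= 232 * 6751269 / 12
= 130524534.0 mm^4

130524534.0 mm^4


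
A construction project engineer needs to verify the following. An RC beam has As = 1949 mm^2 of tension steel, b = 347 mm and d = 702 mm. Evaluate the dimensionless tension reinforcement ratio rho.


rho = As / (b * d)
= 1949 / (347 * 702)
= 1949 / 243594
= 0.008001 (dimensionless)

0.008001 (dimensionless)


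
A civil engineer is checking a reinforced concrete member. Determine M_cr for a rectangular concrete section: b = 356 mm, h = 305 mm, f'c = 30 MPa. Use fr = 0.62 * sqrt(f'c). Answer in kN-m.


fr = 0.62 * sqrt(30) = 0.62 * 5.4772 = 3.3959 MPa
I = 356 * 305^3 / 12 = 841721208.33 mm^4
y_t = 152.5 mm
M_cr = fr * I / y_t = 3.3959 * 841721208.33 / 152.5 N-mm
= 18.7435 kN-m

18.7435 kN-m


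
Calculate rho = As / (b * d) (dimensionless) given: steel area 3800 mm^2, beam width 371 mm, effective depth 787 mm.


rho = As / (b * d)
= 3800 / (371 * 787)
= 3800 / 291977
= 0.013015 (dimensionless)

0.013015 (dimensionless)


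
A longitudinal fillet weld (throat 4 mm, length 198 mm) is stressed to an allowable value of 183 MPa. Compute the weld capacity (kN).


Strength = throat * length * allowable stress
= 4 * 198 * 183 N
= 144936 N
= 144.94 kN

144.94 kN


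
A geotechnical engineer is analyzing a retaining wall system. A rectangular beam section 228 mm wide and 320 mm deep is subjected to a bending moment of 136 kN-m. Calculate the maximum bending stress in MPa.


I = b * h^3 / 12 = 228 * 320^3 / 12 = 622592000.0 mm^4
y = h / 2 = 320 / 2 = 160.0 mm
M = 136 kN-m = 136000000.0 N-mm
sigma = M * y / I = 136000000.0 * 160.0 / 622592000.0
= 34.95 MPa

34.95 MPa
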